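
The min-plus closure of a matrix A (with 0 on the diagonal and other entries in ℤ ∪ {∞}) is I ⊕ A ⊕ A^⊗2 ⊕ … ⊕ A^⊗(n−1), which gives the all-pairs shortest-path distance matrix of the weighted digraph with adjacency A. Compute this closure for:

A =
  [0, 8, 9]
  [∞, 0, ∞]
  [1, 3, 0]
Closure =
  [0, 8, 9]
  [∞, 0, ∞]
  [1, 3, 0]

This is the Floyd-Warshall all-pairs shortest-path computation. For each intermediate vertex k = 0, 1, …, 2, update dist[i][j] ← min(dist[i][j], dist[i][k] + dist[k][j]). The final matrix gives, for each (i, j), the minimum total weight of any directed path from i to j (possibly empty when i = j).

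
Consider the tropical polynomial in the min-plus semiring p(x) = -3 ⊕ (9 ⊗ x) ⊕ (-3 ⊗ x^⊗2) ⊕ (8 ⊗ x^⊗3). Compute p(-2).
p(-2) = -7

A tropical monomial a ⊗ x^⊗i evaluates to a + i · x. Evaluating each term at x = -2:
  Term 0 contributes -3 + 0 · -2 = -3
  Term 1 contributes 9 + 1 · -2 = 7
  Term 2 contributes -3 + 2 · -2 = -7
  Term 3 contributes 8 + 3 · -2 = 2
p(-2) = ⊕ of these = min[-3, 7, -7, 2] = -7.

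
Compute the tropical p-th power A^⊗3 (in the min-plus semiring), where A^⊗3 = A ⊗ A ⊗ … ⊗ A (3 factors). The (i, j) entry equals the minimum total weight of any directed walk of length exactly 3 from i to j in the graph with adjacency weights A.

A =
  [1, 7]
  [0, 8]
A^⊗3 =
  [3, 9]
  [2, 8]

Each entry (A^⊗3)_ij equals the minimum over all length-3 walks i = v_0 → v_1 → … → v_3 = j of Σ_t A[v_t][v_{t+1}]. For example, for (i, j) = (0, 1) we minimise over 4 possible intermediate vertex sequences; the minimum is 9, attained along the walk 0 → 0 → 0 → 1.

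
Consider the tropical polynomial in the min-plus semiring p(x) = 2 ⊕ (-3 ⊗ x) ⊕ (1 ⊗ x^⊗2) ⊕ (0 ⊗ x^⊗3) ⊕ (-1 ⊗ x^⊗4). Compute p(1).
p(1) = -2

A tropical monomial a ⊗ x^⊗i evaluates to a + i · x. Evaluating each term at x = 1:
  Term 0 contributes 2 + 0 · 1 = 2
  Term 1 contributes -3 + 1 · 1 = -2
  Term 2 contributes 1 + 2 · 1 = 3
  Term 3 contributes 0 + 3 · 1 = 3
  Term 4 contributes -1 + 4 · 1 = 3
p(1) = ⊕ of these = min[2, -2, 3, 3, 3] = -2.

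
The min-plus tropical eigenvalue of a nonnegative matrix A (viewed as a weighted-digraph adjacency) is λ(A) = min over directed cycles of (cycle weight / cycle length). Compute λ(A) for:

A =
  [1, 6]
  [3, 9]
λ(A) = 1

Enumerate directed cycles and compute their means (weight / length). Sample:
  cycle 0 → 0: weight = 1, length = 1, mean = 1/1 ≈ 1.000
  cycle 1 → 1: weight = 9, length = 1, mean = 9/1 ≈ 9.000
  cycle 0 → 1 → 0: weight = 9, length = 2, mean = 9/2 ≈ 4.500
  cycle 1 → 0 → 1: weight = 9, length = 2, mean = 9/2 ≈ 4.500
Minimum mean = 1.000, attained e.g. along the cycle 0 → 0 with weight 1 and length 1. So λ(A) = 1/1 = 1.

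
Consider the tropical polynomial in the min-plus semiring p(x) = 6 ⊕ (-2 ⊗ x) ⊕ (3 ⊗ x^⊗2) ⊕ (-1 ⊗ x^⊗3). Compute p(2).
p(2) = 0

A tropical monomial a ⊗ x^⊗i evaluates to a + i · x. Evaluating each term at x = 2:
  Term 0 contributes 6 + 0 · 2 = 6
  Term 1 contributes -2 + 1 · 2 = 0
  Term 2 contributes 3 + 2 · 2 = 7
  Term 3 contributes -1 + 3 · 2 = 5
p(2) = ⊕ of these = min[6, 0, 7, 5] = 0.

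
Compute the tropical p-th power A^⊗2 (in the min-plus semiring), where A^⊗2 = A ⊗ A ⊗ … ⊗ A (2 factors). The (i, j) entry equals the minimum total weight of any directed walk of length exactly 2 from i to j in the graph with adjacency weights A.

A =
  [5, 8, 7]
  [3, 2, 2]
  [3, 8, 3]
A^⊗2 =
  [10, 10, 10]
  [5, 4, 4]
  [6, 10, 6]

Each entry (A^⊗2)_ij equals the minimum over all length-2 walks i = v_0 → v_1 → … → v_2 = j of Σ_t A[v_t][v_{t+1}]. For example, for (i, j) = (0, 2) we minimise over 3 possible intermediate vertex sequences; the minimum is 10, attained along the walk 0 → 1 → 2.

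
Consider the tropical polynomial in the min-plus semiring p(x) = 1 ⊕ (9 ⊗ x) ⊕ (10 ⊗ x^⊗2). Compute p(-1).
p(-1) = 1

A tropical monomial a ⊗ x^⊗i evaluates to a + i · x. Evaluating each term at x = -1:
  Term 0 contributes 1 + 0 · -1 = 1
  Term 1 contributes 9 + 1 · -1 = 8
  Term 2 contributes 10 + 2 · -1 = 8
p(-1) = ⊕ of these = min[1, 8, 8] = 1.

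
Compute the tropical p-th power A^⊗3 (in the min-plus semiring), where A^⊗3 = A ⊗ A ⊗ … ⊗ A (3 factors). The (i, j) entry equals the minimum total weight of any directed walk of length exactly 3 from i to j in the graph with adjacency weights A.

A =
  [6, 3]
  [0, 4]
A^⊗3 =
  [7, 6]
  [3, 7]

Each entry (A^⊗3)_ij equals the minimum over all length-3 walks i = v_0 → v_1 → … → v_3 = j of Σ_t A[v_t][v_{t+1}]. For example, for (i, j) = (0, 1) we minimise over 4 possible intermediate vertex sequences; the minimum is 6, attained along the walk 0 → 1 → 0 → 1.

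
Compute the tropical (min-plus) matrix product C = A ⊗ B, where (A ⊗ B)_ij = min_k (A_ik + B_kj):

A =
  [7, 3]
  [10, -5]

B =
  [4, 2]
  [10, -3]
A ⊗ B =
  [11, 0]
  [5, -8]

Apply the min-plus product entry-by-entry:
  C[0][0] = min over k of (A[0][0] + B[0][0] = 7 + 4 = 11, A[0][1] + B[1][0] = 3 + 10 = 13) = 11 (attained at k = 0)
  C[0][1] = min over k of (A[0][0] + B[0][1] = 7 + 2 = 9, A[0][1] + B[1][1] = 3 + -3 = 0) = 0 (attained at k = 1)
  C[1][0] = min over k of (A[1][0] + B[0][0] = 10 + 4 = 14, A[1][1] + B[1][0] = -5 + 10 = 5) = 5 (attained at k = 1)
  C[1][1] = min over k of (A[1][0] + B[0][1] = 10 + 2 = 12, A[1][1] + B[1][1] = -5 + -3 = -8) = -8 (attained at k = 1)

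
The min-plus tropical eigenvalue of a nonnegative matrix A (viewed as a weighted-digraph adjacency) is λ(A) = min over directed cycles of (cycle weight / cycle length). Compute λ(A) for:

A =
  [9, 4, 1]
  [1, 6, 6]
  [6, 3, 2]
λ(A) = 5/3

Enumerate directed cycles and compute their means (weight / length). Sample:
  cycle 0 → 0: weight = 9, length = 1, mean = 9/1 ≈ 9.000
  cycle 1 → 1: weight = 6, length = 1, mean = 6/1 ≈ 6.000
  cycle 2 → 2: weight = 2, length = 1, mean = 2/1 ≈ 2.000
  cycle 0 → 1 → 0: weight = 5, length = 2, mean = 5/2 ≈ 2.500
  cycle 0 → 2 → 0: weight = 7, length = 2, mean = 7/2 ≈ 3.500
  cycle 1 → 0 → 1: weight = 5, length = 2, mean = 5/2 ≈ 2.500
Minimum mean = 1.667, attained e.g. along the cycle 0 → 2 → 1 → 0 with weight 5 and length 3. So λ(A) = 5/3 = 5/3.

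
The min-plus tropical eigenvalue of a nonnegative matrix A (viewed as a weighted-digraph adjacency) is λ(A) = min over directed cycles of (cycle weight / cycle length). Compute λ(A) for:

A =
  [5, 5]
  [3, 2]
λ(A) = 2

Enumerate directed cycles and compute their means (weight / length). Sample:
  cycle 0 → 0: weight = 5, length = 1, mean = 5/1 ≈ 5.000
  cycle 1 → 1: weight = 2, length = 1, mean = 2/1 ≈ 2.000
  cycle 0 → 1 → 0: weight = 8, length = 2, mean = 8/2 ≈ 4.000
  cycle 1 → 0 → 1: weight = 8, length = 2, mean = 8/2 ≈ 4.000
Minimum mean = 2.000, attained e.g. along the cycle 1 → 1 with weight 2 and length 1. So λ(A) = 2/1 = 2.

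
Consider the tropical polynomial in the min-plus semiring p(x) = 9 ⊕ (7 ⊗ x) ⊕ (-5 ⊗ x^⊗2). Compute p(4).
p(4) = 3

A tropical monomial a ⊗ x^⊗i evaluates to a + i · x. Evaluating each term at x = 4:
  Term 0 contributes 9 + 0 · 4 = 9
  Term 1 contributes 7 + 1 · 4 = 11
  Term 2 contributes -5 + 2 · 4 = 3
p(4) = ⊕ of these = min[9, 11, 3] = 3.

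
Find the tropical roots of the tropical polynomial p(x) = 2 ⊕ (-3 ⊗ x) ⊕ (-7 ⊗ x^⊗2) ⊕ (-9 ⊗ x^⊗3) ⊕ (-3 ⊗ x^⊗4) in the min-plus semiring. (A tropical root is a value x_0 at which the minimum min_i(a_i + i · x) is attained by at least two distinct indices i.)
Roots: {-6, 2, 4, 5}

Each tropical root is a break point of the lower envelope of the lines y = a_i + i · x (there are 5 lines, with slopes 0, 1, ..., 4). Only the lines that attain the minimum somewhere contribute to roots; other lines are dominated. Here the surviving (envelope) indices are i = 4, i = 3, i = 2, i = 1, i = 0.
Intersections between consecutive envelope lines give the roots: for adjacent envelope indices i < j the intersection is x = (a_i − a_j) / (j − i). Reading off the sorted break points: {-6, 2, 4, 5}.
Verification: at each break x_0, at least two indices attain the minimum of min_i(a_i + i · x_0).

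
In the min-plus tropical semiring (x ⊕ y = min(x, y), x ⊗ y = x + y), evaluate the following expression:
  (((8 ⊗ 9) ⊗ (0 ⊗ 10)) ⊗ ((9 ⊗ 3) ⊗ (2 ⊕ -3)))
(((8 ⊗ 9) ⊗ (0 ⊗ 10)) ⊗ ((9 ⊗ 3) ⊗ (2 ⊕ -3))) = 36

Expand innermost to outermost. Recall ⊕ takes the minimum of its arguments and ⊗ takes their sum. Working out the expression (((8 ⊗ 9) ⊗ (0 ⊗ 10)) ⊗ ((9 ⊗ 3) ⊗ (2 ⊕ -3))) gives 36.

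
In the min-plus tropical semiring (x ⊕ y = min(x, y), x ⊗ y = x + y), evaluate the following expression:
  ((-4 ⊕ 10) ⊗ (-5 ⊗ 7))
((-4 ⊕ 10) ⊗ (-5 ⊗ 7)) = -2

Expand innermost to outermost. Recall ⊕ takes the minimum of its arguments and ⊗ takes their sum. Working out the expression ((-4 ⊕ 10) ⊗ (-5 ⊗ 7)) gives -2.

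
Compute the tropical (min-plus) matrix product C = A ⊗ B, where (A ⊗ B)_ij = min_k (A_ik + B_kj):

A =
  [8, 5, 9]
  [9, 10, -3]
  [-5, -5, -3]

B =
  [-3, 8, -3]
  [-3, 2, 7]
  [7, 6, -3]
A ⊗ B =
  [2, 7, 5]
  [4, 3, -6]
  [-8, -3, -8]

Apply the min-plus product entry-by-entry:
  C[0][0] = min over k of (A[0][0] + B[0][0] = 8 + -3 = 5, A[0][1] + B[1][0] = 5 + -3 = 2, A[0][2] + B[2][0] = 9 + 7 = 16) = 2 (attained at k = 1)
  C[0][1] = min over k of (A[0][0] + B[0][1] = 8 + 8 = 16, A[0][1] + B[1][1] = 5 + 2 = 7, A[0][2] + B[2][1] = 9 + 6 = 15) = 7 (attained at k = 1)
  C[0][2] = min over k of (A[0][0] + B[0][2] = 8 + -3 = 5, A[0][1] + B[1][2] = 5 + 7 = 12, A[0][2] + B[2][2] = 9 + -3 = 6) = 5 (attained at k = 0)
  C[1][0] = min over k of (A[1][0] + B[0][0] = 9 + -3 = 6, A[1][1] + B[1][0] = 10 + -3 = 7, A[1][2] + B[2][0] = -3 + 7 = 4) = 4 (attained at k = 2)
  C[1][1] = min over k of (A[1][0] + B[0][1] = 9 + 8 = 17, A[1][1] + B[1][1] = 10 + 2 = 12, A[1][2] + B[2][1] = -3 + 6 = 3) = 3 (attained at k = 2)
  C[1][2] = min over k of (A[1][0] + B[0][2] = 9 + -3 = 6, A[1][1] + B[1][2] = 10 + 7 = 17, A[1][2] + B[2][2] = -3 + -3 = -6) = -6 (attained at k = 2)
  C[2][0] = min over k of (A[2][0] + B[0][0] = -5 + -3 = -8, A[2][1] + B[1][0] = -5 + -3 = -8, A[2][2] + B[2][0] = -3 + 7 = 4) = -8 (attained at k = 0)
  C[2][1] = min over k of (A[2][0] + B[0][1] = -5 + 8 = 3, A[2][1] + B[1][1] = -5 + 2 = -3, A[2][2] + B[2][1] = -3 + 6 = 3) = -3 (attained at k = 1)
  C[2][2] = min over k of (A[2][0] + B[0][2] = -5 + -3 = -8, A[2][1] + B[1][2] = -5 + 7 = 2, A[2][2] + B[2][2] = -3 + -3 = -6) = -8 (attained at k = 0)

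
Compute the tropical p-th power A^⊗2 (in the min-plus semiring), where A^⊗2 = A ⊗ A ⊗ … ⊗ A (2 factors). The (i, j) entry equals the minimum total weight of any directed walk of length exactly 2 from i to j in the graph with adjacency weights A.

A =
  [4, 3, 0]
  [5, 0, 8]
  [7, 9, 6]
A^⊗2 =
  [7, 3, 4]
  [5, 0, 5]
  [11, 9, 7]

Each entry (A^⊗2)_ij equals the minimum over all length-2 walks i = v_0 → v_1 → … → v_2 = j of Σ_t A[v_t][v_{t+1}]. For example, for (i, j) = (0, 2) we minimise over 3 possible intermediate vertex sequences; the minimum is 4, attained along the walk 0 → 0 → 2.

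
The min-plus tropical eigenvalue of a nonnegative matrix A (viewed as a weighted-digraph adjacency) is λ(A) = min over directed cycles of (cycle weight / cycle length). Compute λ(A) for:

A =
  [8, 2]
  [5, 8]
λ(A) = 7/2

Enumerate directed cycles and compute their means (weight / length). Sample:
  cycle 0 → 0: weight = 8, length = 1, mean = 8/1 ≈ 8.000
  cycle 1 → 1: weight = 8, length = 1, mean = 8/1 ≈ 8.000
  cycle 0 → 1 → 0: weight = 7, length = 2, mean = 7/2 ≈ 3.500
  cycle 1 → 0 → 1: weight = 7, length = 2, mean = 7/2 ≈ 3.500
Minimum mean = 3.500, attained e.g. along the cycle 0 → 1 → 0 with weight 7 and length 2. So λ(A) = 7/2 = 7/2.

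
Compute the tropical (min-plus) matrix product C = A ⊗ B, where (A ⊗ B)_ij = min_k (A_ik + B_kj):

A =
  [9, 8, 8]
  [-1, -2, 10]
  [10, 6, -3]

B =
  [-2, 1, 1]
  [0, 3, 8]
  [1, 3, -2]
A ⊗ B =
  [7, 10, 6]
  [-3, 0, 0]
  [-2, 0, -5]

Apply the min-plus product entry-by-entry:
  C[0][0] = min over k of (A[0][0] + B[0][0] = 9 + -2 = 7, A[0][1] + B[1][0] = 8 + 0 = 8, A[0][2] + B[2][0] = 8 + 1 = 9) = 7 (attained at k = 0)
  C[0][1] = min over k of (A[0][0] + B[0][1] = 9 + 1 = 10, A[0][1] + B[1][1] = 8 + 3 = 11, A[0][2] + B[2][1] = 8 + 3 = 11) = 10 (attained at k = 0)
  C[0][2] = min over k of (A[0][0] + B[0][2] = 9 + 1 = 10, A[0][1] + B[1][2] = 8 + 8 = 16, A[0][2] + B[2][2] = 8 + -2 = 6) = 6 (attained at k = 2)
  C[1][0] = min over k of (A[1][0] + B[0][0] = -1 + -2 = -3, A[1][1] + B[1][0] = -2 + 0 = -2, A[1][2] + B[2][0] = 10 + 1 = 11) = -3 (attained at k = 0)
  C[1][1] = min over k of (A[1][0] + B[0][1] = -1 + 1 = 0, A[1][1] + B[1][1] = -2 + 3 = 1, A[1][2] + B[2][1] = 10 + 3 = 13) = 0 (attained at k = 0)
  C[1][2] = min over k of (A[1][0] + B[0][2] = -1 + 1 = 0, A[1][1] + B[1][2] = -2 + 8 = 6, A[1][2] + B[2][2] = 10 + -2 = 8) = 0 (attained at k = 0)
  C[2][0] = min over k of (A[2][0] + B[0][0] = 10 + -2 = 8, A[2][1] + B[1][0] = 6 + 0 = 6, A[2][2] + B[2][0] = -3 + 1 = -2) = -2 (attained at k = 2)
  C[2][1] = min over k of (A[2][0] + B[0][1] = 10 + 1 = 11, A[2][1] + B[1][1] = 6 + 3 = 9, A[2][2] + B[2][1] = -3 + 3 = 0) = 0 (attained at k = 2)
  C[2][2] = min over k of (A[2][0] + B[0][2] = 10 + 1 = 11, A[2][1] + B[1][2] = 6 + 8 = 14, A[2][2] + B[2][2] = -3 + -2 = -5) = -5 (attained at k = 2)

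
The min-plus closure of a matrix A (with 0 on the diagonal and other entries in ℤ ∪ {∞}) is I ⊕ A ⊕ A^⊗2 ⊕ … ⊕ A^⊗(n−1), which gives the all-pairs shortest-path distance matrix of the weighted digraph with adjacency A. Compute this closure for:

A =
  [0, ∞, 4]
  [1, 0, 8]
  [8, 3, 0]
Closure =
  [0, 7, 4]
  [1, 0, 5]
  [4, 3, 0]

This is the Floyd-Warshall all-pairs shortest-path computation. For each intermediate vertex k = 0, 1, …, 2, update dist[i][j] ← min(dist[i][j], dist[i][k] + dist[k][j]). The final matrix gives, for each (i, j), the minimum total weight of any directed path from i to j (possibly empty when i = j).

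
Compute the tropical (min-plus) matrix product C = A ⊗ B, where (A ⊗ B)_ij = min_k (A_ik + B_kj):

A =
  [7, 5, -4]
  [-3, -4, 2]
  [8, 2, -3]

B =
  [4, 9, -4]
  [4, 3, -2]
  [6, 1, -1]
A ⊗ B =
  [2, -3, -5]
  [0, -1, -7]
  [3, -2, -4]

Apply the min-plus product entry-by-entry:
  C[0][0] = min over k of (A[0][0] + B[0][0] = 7 + 4 = 11, A[0][1] + B[1][0] = 5 + 4 = 9, A[0][2] + B[2][0] = -4 + 6 = 2) = 2 (attained at k = 2)
  C[0][1] = min over k of (A[0][0] + B[0][1] = 7 + 9 = 16, A[0][1] + B[1][1] = 5 + 3 = 8, A[0][2] + B[2][1] = -4 + 1 = -3) = -3 (attained at k = 2)
  C[0][2] = min over k of (A[0][0] + B[0][2] = 7 + -4 = 3, A[0][1] + B[1][2] = 5 + -2 = 3, A[0][2] + B[2][2] = -4 + -1 = -5) = -5 (attained at k = 2)
  C[1][0] = min over k of (A[1][0] + B[0][0] = -3 + 4 = 1, A[1][1] + B[1][0] = -4 + 4 = 0, A[1][2] + B[2][0] = 2 + 6 = 8) = 0 (attained at k = 1)
  C[1][1] = min over k of (A[1][0] + B[0][1] = -3 + 9 = 6, A[1][1] + B[1][1] = -4 + 3 = -1, A[1][2] + B[2][1] = 2 + 1 = 3) = -1 (attained at k = 1)
  C[1][2] = min over k of (A[1][0] + B[0][2] = -3 + -4 = -7, A[1][1] + B[1][2] = -4 + -2 = -6, A[1][2] + B[2][2] = 2 + -1 = 1) = -7 (attained at k = 0)
  C[2][0] = min over k of (A[2][0] + B[0][0] = 8 + 4 = 12, A[2][1] + B[1][0] = 2 + 4 = 6, A[2][2] + B[2][0] = -3 + 6 = 3) = 3 (attained at k = 2)
  C[2][1] = min over k of (A[2][0] + B[0][1] = 8 + 9 = 17, A[2][1] + B[1][1] = 2 + 3 = 5, A[2][2] + B[2][1] = -3 + 1 = -2) = -2 (attained at k = 2)
  C[2][2] = min over k of (A[2][0] + B[0][2] = 8 + -4 = 4, A[2][1] + B[1][2] = 2 + -2 = 0, A[2][2] + B[2][2] = -3 + -1 = -4) = -4 (attained at k = 2)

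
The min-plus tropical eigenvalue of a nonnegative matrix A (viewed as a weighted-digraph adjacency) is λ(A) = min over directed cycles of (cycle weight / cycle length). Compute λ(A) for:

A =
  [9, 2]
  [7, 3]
λ(A) = 3

Enumerate directed cycles and compute their means (weight / length). Sample:
  cycle 0 → 0: weight = 9, length = 1, mean = 9/1 ≈ 9.000
  cycle 1 → 1: weight = 3, length = 1, mean = 3/1 ≈ 3.000
  cycle 0 → 1 → 0: weight = 9, length = 2, mean = 9/2 ≈ 4.500
  cycle 1 → 0 → 1: weight = 9, length = 2, mean = 9/2 ≈ 4.500
Minimum mean = 3.000, attained e.g. along the cycle 1 → 1 with weight 3 and length 1. So λ(A) = 3/1 = 3.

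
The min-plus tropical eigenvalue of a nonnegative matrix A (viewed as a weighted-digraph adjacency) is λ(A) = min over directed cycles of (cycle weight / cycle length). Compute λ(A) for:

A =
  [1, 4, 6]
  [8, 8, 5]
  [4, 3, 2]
λ(A) = 1

Enumerate directed cycles and compute their means (weight / length). Sample:
  cycle 0 → 0: weight = 1, length = 1, mean = 1/1 ≈ 1.000
  cycle 1 → 1: weight = 8, length = 1, mean = 8/1 ≈ 8.000
  cycle 2 → 2: weight = 2, length = 1, mean = 2/1 ≈ 2.000
  cycle 0 → 1 → 0: weight = 12, length = 2, mean = 12/2 ≈ 6.000
  cycle 0 → 2 → 0: weight = 10, length = 2, mean = 10/2 ≈ 5.000
  cycle 1 → 0 → 1: weight = 12, length = 2, mean = 12/2 ≈ 6.000
Minimum mean = 1.000, attained e.g. along the cycle 0 → 0 with weight 1 and length 1. So λ(A) = 1/1 = 1.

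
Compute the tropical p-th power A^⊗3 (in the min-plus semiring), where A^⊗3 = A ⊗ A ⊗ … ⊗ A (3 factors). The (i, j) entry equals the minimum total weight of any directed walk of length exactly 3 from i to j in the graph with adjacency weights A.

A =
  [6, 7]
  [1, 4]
A^⊗3 =
  [12, 15]
  [9, 12]

Each entry (A^⊗3)_ij equals the minimum over all length-3 walks i = v_0 → v_1 → … → v_3 = j of Σ_t A[v_t][v_{t+1}]. For example, for (i, j) = (0, 1) we minimise over 4 possible intermediate vertex sequences; the minimum is 15, attained along the walk 0 → 1 → 0 → 1.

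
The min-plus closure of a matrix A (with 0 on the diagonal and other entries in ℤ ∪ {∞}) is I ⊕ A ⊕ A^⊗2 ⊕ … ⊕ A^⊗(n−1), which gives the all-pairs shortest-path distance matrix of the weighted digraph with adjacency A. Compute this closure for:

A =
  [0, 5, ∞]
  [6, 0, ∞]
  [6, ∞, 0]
Closure =
  [0, 5, ∞]
  [6, 0, ∞]
  [6, 11, 0]

This is the Floyd-Warshall all-pairs shortest-path computation. For each intermediate vertex k = 0, 1, …, 2, update dist[i][j] ← min(dist[i][j], dist[i][k] + dist[k][j]). The final matrix gives, for each (i, j), the minimum total weight of any directed path from i to j (possibly empty when i = j).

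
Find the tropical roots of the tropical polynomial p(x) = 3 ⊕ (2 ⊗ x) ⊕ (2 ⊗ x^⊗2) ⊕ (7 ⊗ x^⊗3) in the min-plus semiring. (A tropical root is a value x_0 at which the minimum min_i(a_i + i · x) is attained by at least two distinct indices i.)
Roots: {-5, 0, 1}

Each tropical root is a break point of the lower envelope of the lines y = a_i + i · x (there are 4 lines, with slopes 0, 1, ..., 3). Only the lines that attain the minimum somewhere contribute to roots; other lines are dominated. Here the surviving (envelope) indices are i = 3, i = 2, i = 1, i = 0.
Intersections between consecutive envelope lines give the roots: for adjacent envelope indices i < j the intersection is x = (a_i − a_j) / (j − i). Reading off the sorted break points: {-5, 0, 1}.
Verification: at each break x_0, at least two indices attain the minimum of min_i(a_i + i · x_0).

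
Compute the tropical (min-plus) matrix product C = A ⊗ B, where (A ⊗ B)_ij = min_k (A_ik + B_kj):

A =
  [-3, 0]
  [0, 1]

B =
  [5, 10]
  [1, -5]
A ⊗ B =
  [1, -5]
  [2, -4]

Apply the min-plus product entry-by-entry:
  C[0][0] = min over k of (A[0][0] + B[0][0] = -3 + 5 = 2, A[0][1] + B[1][0] = 0 + 1 = 1) = 1 (attained at k = 1)
  C[0][1] = min over k of (A[0][0] + B[0][1] = -3 + 10 = 7, A[0][1] + B[1][1] = 0 + -5 = -5) = -5 (attained at k = 1)
  C[1][0] = min over k of (A[1][0] + B[0][0] = 0 + 5 = 5, A[1][1] + B[1][0] = 1 + 1 = 2) = 2 (attained at k = 1)
  C[1][1] = min over k of (A[1][0] + B[0][1] = 0 + 10 = 10, A[1][1] + B[1][1] = 1 + -5 = -4) = -4 (attained at k = 1)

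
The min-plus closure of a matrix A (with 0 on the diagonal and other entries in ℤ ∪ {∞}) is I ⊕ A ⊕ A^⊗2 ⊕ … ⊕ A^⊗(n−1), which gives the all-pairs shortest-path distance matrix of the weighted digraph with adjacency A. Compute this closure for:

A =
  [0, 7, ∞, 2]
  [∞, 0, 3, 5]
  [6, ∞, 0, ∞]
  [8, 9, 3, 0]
Closure =
  [0, 7, 5, 2]
  [9, 0, 3, 5]
  [6, 13, 0, 8]
  [8, 9, 3, 0]

This is the Floyd-Warshall all-pairs shortest-path computation. For each intermediate vertex k = 0, 1, …, 3, update dist[i][j] ← min(dist[i][j], dist[i][k] + dist[k][j]). The final matrix gives, for each (i, j), the minimum total weight of any directed path from i to j (possibly empty when i = j).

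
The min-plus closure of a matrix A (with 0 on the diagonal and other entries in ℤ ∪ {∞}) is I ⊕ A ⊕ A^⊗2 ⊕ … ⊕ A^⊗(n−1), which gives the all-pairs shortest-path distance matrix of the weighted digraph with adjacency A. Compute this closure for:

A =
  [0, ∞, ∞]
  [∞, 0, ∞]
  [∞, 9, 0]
Closure =
  [0, ∞, ∞]
  [∞, 0, ∞]
  [∞, 9, 0]

This is the Floyd-Warshall all-pairs shortest-path computation. For each intermediate vertex k = 0, 1, …, 2, update dist[i][j] ← min(dist[i][j], dist[i][k] + dist[k][j]). The final matrix gives, for each (i, j), the minimum total weight of any directed path from i to j (possibly empty when i = j).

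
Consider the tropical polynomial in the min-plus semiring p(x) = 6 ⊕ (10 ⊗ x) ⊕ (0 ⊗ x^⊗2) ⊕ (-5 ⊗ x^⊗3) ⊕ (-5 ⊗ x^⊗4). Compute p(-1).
p(-1) = -9

A tropical monomial a ⊗ x^⊗i evaluates to a + i · x. Evaluating each term at x = -1:
  Term 0 contributes 6 + 0 · -1 = 6
  Term 1 contributes 10 + 1 · -1 = 9
  Term 2 contributes 0 + 2 · -1 = -2
  Term 3 contributes -5 + 3 · -1 = -8
  Term 4 contributes -5 + 4 · -1 = -9
p(-1) = ⊕ of these = min[6, 9, -2, -8, -9] = -9.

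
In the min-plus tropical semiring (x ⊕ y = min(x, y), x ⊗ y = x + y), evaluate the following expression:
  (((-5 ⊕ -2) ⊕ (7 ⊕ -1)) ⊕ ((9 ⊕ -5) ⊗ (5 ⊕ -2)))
(((-5 ⊕ -2) ⊕ (7 ⊕ -1)) ⊕ ((9 ⊕ -5) ⊗ (5 ⊕ -2))) = -7

Expand innermost to outermost. Recall ⊕ takes the minimum of its arguments and ⊗ takes their sum. Working out the expression (((-5 ⊕ -2) ⊕ (7 ⊕ -1)) ⊕ ((9 ⊕ -5) ⊗ (5 ⊕ -2))) gives -7.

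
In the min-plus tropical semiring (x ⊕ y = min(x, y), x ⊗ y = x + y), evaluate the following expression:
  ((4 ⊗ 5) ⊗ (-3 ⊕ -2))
((4 ⊗ 5) ⊗ (-3 ⊕ -2)) = 6

Expand innermost to outermost. Recall ⊕ takes the minimum of its arguments and ⊗ takes their sum. Working out the expression ((4 ⊗ 5) ⊗ (-3 ⊕ -2)) gives 6.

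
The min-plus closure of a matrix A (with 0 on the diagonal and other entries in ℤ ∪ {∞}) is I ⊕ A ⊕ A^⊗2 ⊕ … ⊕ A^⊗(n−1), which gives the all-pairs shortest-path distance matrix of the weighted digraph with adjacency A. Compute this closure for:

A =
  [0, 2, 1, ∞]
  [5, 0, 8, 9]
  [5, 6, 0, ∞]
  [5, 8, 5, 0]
Closure =
  [0, 2, 1, 11]
  [5, 0, 6, 9]
  [5, 6, 0, 15]
  [5, 7, 5, 0]

This is the Floyd-Warshall all-pairs shortest-path computation. For each intermediate vertex k = 0, 1, …, 3, update dist[i][j] ← min(dist[i][j], dist[i][k] + dist[k][j]). The final matrix gives, for each (i, j), the minimum total weight of any directed path from i to j (possibly empty when i = j).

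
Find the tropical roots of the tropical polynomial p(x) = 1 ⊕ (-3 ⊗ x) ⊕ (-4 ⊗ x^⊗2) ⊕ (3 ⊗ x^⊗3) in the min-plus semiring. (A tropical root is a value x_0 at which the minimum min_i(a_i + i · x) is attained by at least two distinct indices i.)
Roots: {-7, 1, 4}

Each tropical root is a break point of the lower envelope of the lines y = a_i + i · x (there are 4 lines, with slopes 0, 1, ..., 3). Only the lines that attain the minimum somewhere contribute to roots; other lines are dominated. Here the surviving (envelope) indices are i = 3, i = 2, i = 1, i = 0.
Intersections between consecutive envelope lines give the roots: for adjacent envelope indices i < j the intersection is x = (a_i − a_j) / (j − i). Reading off the sorted break points: {-7, 1, 4}.
Verification: at each break x_0, at least two indices attain the minimum of min_i(a_i + i · x_0).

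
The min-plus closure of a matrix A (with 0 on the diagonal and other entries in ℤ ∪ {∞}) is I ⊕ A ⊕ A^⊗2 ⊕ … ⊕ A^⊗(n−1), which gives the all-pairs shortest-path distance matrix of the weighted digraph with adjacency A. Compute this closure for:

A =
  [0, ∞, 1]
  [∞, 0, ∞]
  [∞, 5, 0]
Closure =
  [0, 6, 1]
  [∞, 0, ∞]
  [∞, 5, 0]

This is the Floyd-Warshall all-pairs shortest-path computation. For each intermediate vertex k = 0, 1, …, 2, update dist[i][j] ← min(dist[i][j], dist[i][k] + dist[k][j]). The final matrix gives, for each (i, j), the minimum total weight of any directed path from i to j (possibly empty when i = j).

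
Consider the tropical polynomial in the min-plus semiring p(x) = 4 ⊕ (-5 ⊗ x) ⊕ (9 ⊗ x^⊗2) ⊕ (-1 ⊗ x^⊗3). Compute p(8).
p(8) = 3

A tropical monomial a ⊗ x^⊗i evaluates to a + i · x. Evaluating each term at x = 8:
  Term 0 contributes 4 + 0 · 8 = 4
  Term 1 contributes -5 + 1 · 8 = 3
  Term 2 contributes 9 + 2 · 8 = 25
  Term 3 contributes -1 + 3 · 8 = 23
p(8) = ⊕ of these = min[4, 3, 25, 23] = 3.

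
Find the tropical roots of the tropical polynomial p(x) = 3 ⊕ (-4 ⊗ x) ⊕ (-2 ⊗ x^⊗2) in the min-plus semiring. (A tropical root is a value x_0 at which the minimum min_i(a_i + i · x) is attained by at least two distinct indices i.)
Roots: {-2, 7}

Each tropical root is a break point of the lower envelope of the lines y = a_i + i · x (there are 3 lines, with slopes 0, 1, ..., 2). Only the lines that attain the minimum somewhere contribute to roots; other lines are dominated. Here the surviving (envelope) indices are i = 2, i = 1, i = 0.
Intersections between consecutive envelope lines give the roots: for adjacent envelope indices i < j the intersection is x = (a_i − a_j) / (j − i). Reading off the sorted break points: {-2, 7}.
Verification: at each break x_0, at least two indices attain the minimum of min_i(a_i + i · x_0).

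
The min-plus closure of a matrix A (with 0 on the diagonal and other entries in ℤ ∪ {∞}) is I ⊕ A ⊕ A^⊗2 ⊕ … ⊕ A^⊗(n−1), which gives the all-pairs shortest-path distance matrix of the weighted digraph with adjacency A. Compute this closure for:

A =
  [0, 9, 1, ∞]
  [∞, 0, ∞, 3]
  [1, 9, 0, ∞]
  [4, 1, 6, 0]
Closure =
  [0, 9, 1, 12]
  [7, 0, 8, 3]
  [1, 9, 0, 12]
  [4, 1, 5, 0]

This is the Floyd-Warshall all-pairs shortest-path computation. For each intermediate vertex k = 0, 1, …, 3, update dist[i][j] ← min(dist[i][j], dist[i][k] + dist[k][j]). The final matrix gives, for each (i, j), the minimum total weight of any directed path from i to j (possibly empty when i = j).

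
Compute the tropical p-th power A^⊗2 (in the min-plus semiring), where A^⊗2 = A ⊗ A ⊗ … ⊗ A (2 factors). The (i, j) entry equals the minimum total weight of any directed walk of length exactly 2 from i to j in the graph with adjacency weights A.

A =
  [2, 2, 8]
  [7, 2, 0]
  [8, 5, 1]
A^⊗2 =
  [4, 4, 2]
  [8, 4, 1]
  [9, 6, 2]

Each entry (A^⊗2)_ij equals the minimum over all length-2 walks i = v_0 → v_1 → … → v_2 = j of Σ_t A[v_t][v_{t+1}]. For example, for (i, j) = (0, 2) we minimise over 3 possible intermediate vertex sequences; the minimum is 2, attained along the walk 0 → 1 → 2.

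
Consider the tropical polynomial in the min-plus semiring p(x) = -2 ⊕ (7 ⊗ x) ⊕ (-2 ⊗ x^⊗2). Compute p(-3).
p(-3) = -8

A tropical monomial a ⊗ x^⊗i evaluates to a + i · x. Evaluating each term at x = -3:
  Term 0 contributes -2 + 0 · -3 = -2
  Term 1 contributes 7 + 1 · -3 = 4
  Term 2 contributes -2 + 2 · -3 = -8
p(-3) = ⊕ of these = min[-2, 4, -8] = -8.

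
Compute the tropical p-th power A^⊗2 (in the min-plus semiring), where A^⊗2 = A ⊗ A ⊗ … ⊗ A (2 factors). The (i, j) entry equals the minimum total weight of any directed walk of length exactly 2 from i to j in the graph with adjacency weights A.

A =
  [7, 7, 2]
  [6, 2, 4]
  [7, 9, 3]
A^⊗2 =
  [9, 9, 5]
  [8, 4, 6]
  [10, 11, 6]

Each entry (A^⊗2)_ij equals the minimum over all length-2 walks i = v_0 → v_1 → … → v_2 = j of Σ_t A[v_t][v_{t+1}]. For example, for (i, j) = (0, 2) we minimise over 3 possible intermediate vertex sequences; the minimum is 5, attained along the walk 0 → 2 → 2.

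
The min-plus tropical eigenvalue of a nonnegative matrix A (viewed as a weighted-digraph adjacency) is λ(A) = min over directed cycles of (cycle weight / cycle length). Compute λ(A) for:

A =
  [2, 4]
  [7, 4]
λ(A) = 2

Enumerate directed cycles and compute their means (weight / length). Sample:
  cycle 0 → 0: weight = 2, length = 1, mean = 2/1 ≈ 2.000
  cycle 1 → 1: weight = 4, length = 1, mean = 4/1 ≈ 4.000
  cycle 0 → 1 → 0: weight = 11, length = 2, mean = 11/2 ≈ 5.500
  cycle 1 → 0 → 1: weight = 11, length = 2, mean = 11/2 ≈ 5.500
Minimum mean = 2.000, attained e.g. along the cycle 0 → 0 with weight 2 and length 1. So λ(A) = 2/1 = 2.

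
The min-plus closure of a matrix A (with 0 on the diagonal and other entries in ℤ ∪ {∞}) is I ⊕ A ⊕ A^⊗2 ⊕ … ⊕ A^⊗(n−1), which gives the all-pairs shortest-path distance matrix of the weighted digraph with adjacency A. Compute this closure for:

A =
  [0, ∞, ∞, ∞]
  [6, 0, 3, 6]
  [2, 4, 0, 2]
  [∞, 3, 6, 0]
Closure =
  [0, ∞, ∞, ∞]
  [5, 0, 3, 5]
  [2, 4, 0, 2]
  [8, 3, 6, 0]

This is the Floyd-Warshall all-pairs shortest-path computation. For each intermediate vertex k = 0, 1, …, 3, update dist[i][j] ← min(dist[i][j], dist[i][k] + dist[k][j]). The final matrix gives, for each (i, j), the minimum total weight of any directed path from i to j (possibly empty when i = j).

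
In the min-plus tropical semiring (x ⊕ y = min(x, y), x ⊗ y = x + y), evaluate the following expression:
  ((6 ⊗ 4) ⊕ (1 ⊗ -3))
((6 ⊗ 4) ⊕ (1 ⊗ -3)) = -2

Expand innermost to outermost. Recall ⊕ takes the minimum of its arguments and ⊗ takes their sum. Working out the expression ((6 ⊗ 4) ⊕ (1 ⊗ -3)) gives -2.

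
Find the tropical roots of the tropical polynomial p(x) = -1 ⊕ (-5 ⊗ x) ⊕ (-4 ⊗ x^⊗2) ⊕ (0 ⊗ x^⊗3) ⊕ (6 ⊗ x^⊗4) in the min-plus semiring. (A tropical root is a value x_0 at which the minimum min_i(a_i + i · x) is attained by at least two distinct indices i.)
Roots: {-6, -4, -1, 4}

Each tropical root is a break point of the lower envelope of the lines y = a_i + i · x (there are 5 lines, with slopes 0, 1, ..., 4). Only the lines that attain the minimum somewhere contribute to roots; other lines are dominated. Here the surviving (envelope) indices are i = 4, i = 3, i = 2, i = 1, i = 0.
Intersections between consecutive envelope lines give the roots: for adjacent envelope indices i < j the intersection is x = (a_i − a_j) / (j − i). Reading off the sorted break points: {-6, -4, -1, 4}.
Verification: at each break x_0, at least two indices attain the minimum of min_i(a_i + i · x_0).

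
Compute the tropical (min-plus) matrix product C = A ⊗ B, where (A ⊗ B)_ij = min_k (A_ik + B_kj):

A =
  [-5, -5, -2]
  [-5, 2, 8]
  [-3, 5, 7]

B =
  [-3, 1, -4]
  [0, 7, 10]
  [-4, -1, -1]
A ⊗ B =
  [-8, -4, -9]
  [-8, -4, -9]
  [-6, -2, -7]

Apply the min-plus product entry-by-entry:
  C[0][0] = min over k of (A[0][0] + B[0][0] = -5 + -3 = -8, A[0][1] + B[1][0] = -5 + 0 = -5, A[0][2] + B[2][0] = -2 + -4 = -6) = -8 (attained at k = 0)
  C[0][1] = min over k of (A[0][0] + B[0][1] = -5 + 1 = -4, A[0][1] + B[1][1] = -5 + 7 = 2, A[0][2] + B[2][1] = -2 + -1 = -3) = -4 (attained at k = 0)
  C[0][2] = min over k of (A[0][0] + B[0][2] = -5 + -4 = -9, A[0][1] + B[1][2] = -5 + 10 = 5, A[0][2] + B[2][2] = -2 + -1 = -3) = -9 (attained at k = 0)
  C[1][0] = min over k of (A[1][0] + B[0][0] = -5 + -3 = -8, A[1][1] + B[1][0] = 2 + 0 = 2, A[1][2] + B[2][0] = 8 + -4 = 4) = -8 (attained at k = 0)
  C[1][1] = min over k of (A[1][0] + B[0][1] = -5 + 1 = -4, A[1][1] + B[1][1] = 2 + 7 = 9, A[1][2] + B[2][1] = 8 + -1 = 7) = -4 (attained at k = 0)
  C[1][2] = min over k of (A[1][0] + B[0][2] = -5 + -4 = -9, A[1][1] + B[1][2] = 2 + 10 = 12, A[1][2] + B[2][2] = 8 + -1 = 7) = -9 (attained at k = 0)
  C[2][0] = min over k of (A[2][0] + B[0][0] = -3 + -3 = -6, A[2][1] + B[1][0] = 5 + 0 = 5, A[2][2] + B[2][0] = 7 + -4 = 3) = -6 (attained at k = 0)
  C[2][1] = min over k of (A[2][0] + B[0][1] = -3 + 1 = -2, A[2][1] + B[1][1] = 5 + 7 = 12, A[2][2] + B[2][1] = 7 + -1 = 6) = -2 (attained at k = 0)
  C[2][2] = min over k of (A[2][0] + B[0][2] = -3 + -4 = -7, A[2][1] + B[1][2] = 5 + 10 = 15, A[2][2] + B[2][2] = 7 + -1 = 6) = -7 (attained at k = 0)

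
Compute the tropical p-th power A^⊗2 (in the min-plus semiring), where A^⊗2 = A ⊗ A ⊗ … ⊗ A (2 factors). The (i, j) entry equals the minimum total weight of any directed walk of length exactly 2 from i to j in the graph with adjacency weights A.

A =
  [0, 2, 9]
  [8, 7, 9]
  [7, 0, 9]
A^⊗2 =
  [0, 2, 9]
  [8, 9, 16]
  [7, 7, 9]

Each entry (A^⊗2)_ij equals the minimum over all length-2 walks i = v_0 → v_1 → … → v_2 = j of Σ_t A[v_t][v_{t+1}]. For example, for (i, j) = (0, 2) we minimise over 3 possible intermediate vertex sequences; the minimum is 9, attained along the walk 0 → 0 → 2.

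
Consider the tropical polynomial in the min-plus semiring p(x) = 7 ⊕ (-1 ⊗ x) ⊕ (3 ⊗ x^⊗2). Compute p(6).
p(6) = 5

A tropical monomial a ⊗ x^⊗i evaluates to a + i · x. Evaluating each term at x = 6:
  Term 0 contributes 7 + 0 · 6 = 7
  Term 1 contributes -1 + 1 · 6 = 5
  Term 2 contributes 3 + 2 · 6 = 15
p(6) = ⊕ of these = min[7, 5, 15] = 5.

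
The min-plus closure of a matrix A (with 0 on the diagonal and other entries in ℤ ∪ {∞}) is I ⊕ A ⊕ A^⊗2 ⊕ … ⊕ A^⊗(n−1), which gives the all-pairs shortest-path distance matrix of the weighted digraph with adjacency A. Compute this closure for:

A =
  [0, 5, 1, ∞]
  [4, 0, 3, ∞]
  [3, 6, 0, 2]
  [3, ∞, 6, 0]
Closure =
  [0, 5, 1, 3]
  [4, 0, 3, 5]
  [3, 6, 0, 2]
  [3, 8, 4, 0]

This is the Floyd-Warshall all-pairs shortest-path computation. For each intermediate vertex k = 0, 1, …, 3, update dist[i][j] ← min(dist[i][j], dist[i][k] + dist[k][j]). The final matrix gives, for each (i, j), the minimum total weight of any directed path from i to j (possibly empty when i = j).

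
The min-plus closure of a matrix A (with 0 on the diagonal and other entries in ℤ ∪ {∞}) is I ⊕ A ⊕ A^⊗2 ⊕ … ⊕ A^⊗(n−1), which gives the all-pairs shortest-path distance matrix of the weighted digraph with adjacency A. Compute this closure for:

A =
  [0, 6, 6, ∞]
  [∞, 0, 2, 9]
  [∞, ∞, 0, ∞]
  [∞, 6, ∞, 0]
Closure =
  [0, 6, 6, 15]
  [∞, 0, 2, 9]
  [∞, ∞, 0, ∞]
  [∞, 6, 8, 0]

This is the Floyd-Warshall all-pairs shortest-path computation. For each intermediate vertex k = 0, 1, …, 3, update dist[i][j] ← min(dist[i][j], dist[i][k] + dist[k][j]). The final matrix gives, for each (i, j), the minimum total weight of any directed path from i to j (possibly empty when i = j).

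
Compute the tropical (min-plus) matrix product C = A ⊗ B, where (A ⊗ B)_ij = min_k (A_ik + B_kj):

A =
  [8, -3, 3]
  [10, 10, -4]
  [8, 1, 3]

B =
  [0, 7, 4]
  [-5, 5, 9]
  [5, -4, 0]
A ⊗ B =
  [-8, -1, 3]
  [1, -8, -4]
  [-4, -1, 3]

Apply the min-plus product entry-by-entry:
  C[0][0] = min over k of (A[0][0] + B[0][0] = 8 + 0 = 8, A[0][1] + B[1][0] = -3 + -5 = -8, A[0][2] + B[2][0] = 3 + 5 = 8) = -8 (attained at k = 1)
  C[0][1] = min over k of (A[0][0] + B[0][1] = 8 + 7 = 15, A[0][1] + B[1][1] = -3 + 5 = 2, A[0][2] + B[2][1] = 3 + -4 = -1) = -1 (attained at k = 2)
  C[0][2] = min over k of (A[0][0] + B[0][2] = 8 + 4 = 12, A[0][1] + B[1][2] = -3 + 9 = 6, A[0][2] + B[2][2] = 3 + 0 = 3) = 3 (attained at k = 2)
  C[1][0] = min over k of (A[1][0] + B[0][0] = 10 + 0 = 10, A[1][1] + B[1][0] = 10 + -5 = 5, A[1][2] + B[2][0] = -4 + 5 = 1) = 1 (attained at k = 2)
  C[1][1] = min over k of (A[1][0] + B[0][1] = 10 + 7 = 17, A[1][1] + B[1][1] = 10 + 5 = 15, A[1][2] + B[2][1] = -4 + -4 = -8) = -8 (attained at k = 2)
  C[1][2] = min over k of (A[1][0] + B[0][2] = 10 + 4 = 14, A[1][1] + B[1][2] = 10 + 9 = 19, A[1][2] + B[2][2] = -4 + 0 = -4) = -4 (attained at k = 2)
  C[2][0] = min over k of (A[2][0] + B[0][0] = 8 + 0 = 8, A[2][1] + B[1][0] = 1 + -5 = -4, A[2][2] + B[2][0] = 3 + 5 = 8) = -4 (attained at k = 1)
  C[2][1] = min over k of (A[2][0] + B[0][1] = 8 + 7 = 15, A[2][1] + B[1][1] = 1 + 5 = 6, A[2][2] + B[2][1] = 3 + -4 = -1) = -1 (attained at k = 2)
  C[2][2] = min over k of (A[2][0] + B[0][2] = 8 + 4 = 12, A[2][1] + B[1][2] = 1 + 9 = 10, A[2][2] + B[2][2] = 3 + 0 = 3) = 3 (attained at k = 2)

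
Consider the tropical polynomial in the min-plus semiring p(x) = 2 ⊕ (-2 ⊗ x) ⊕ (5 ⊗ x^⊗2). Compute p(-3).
p(-3) = -5

A tropical monomial a ⊗ x^⊗i evaluates to a + i · x. Evaluating each term at x = -3:
  Term 0 contributes 2 + 0 · -3 = 2
  Term 1 contributes -2 + 1 · -3 = -5
  Term 2 contributes 5 + 2 · -3 = -1
p(-3) = ⊕ of these = min[2, -5, -1] = -5.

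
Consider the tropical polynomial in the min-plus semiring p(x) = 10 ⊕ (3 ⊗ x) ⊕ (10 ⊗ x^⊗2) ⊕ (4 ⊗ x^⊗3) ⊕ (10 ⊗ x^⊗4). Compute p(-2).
p(-2) = -2

A tropical monomial a ⊗ x^⊗i evaluates to a + i · x. Evaluating each term at x = -2:
  Term 0 contributes 10 + 0 · -2 = 10
  Term 1 contributes 3 + 1 · -2 = 1
  Term 2 contributes 10 + 2 · -2 = 6
  Term 3 contributes 4 + 3 · -2 = -2
  Term 4 contributes 10 + 4 · -2 = 2
p(-2) = ⊕ of these = min[10, 1, 6, -2, 2] = -2.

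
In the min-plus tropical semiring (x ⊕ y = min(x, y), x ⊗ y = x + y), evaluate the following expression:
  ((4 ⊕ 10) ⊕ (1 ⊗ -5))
((4 ⊕ 10) ⊕ (1 ⊗ -5)) = -4

Expand innermost to outermost. Recall ⊕ takes the minimum of its arguments and ⊗ takes their sum. Working out the expression ((4 ⊕ 10) ⊕ (1 ⊗ -5)) gives -4.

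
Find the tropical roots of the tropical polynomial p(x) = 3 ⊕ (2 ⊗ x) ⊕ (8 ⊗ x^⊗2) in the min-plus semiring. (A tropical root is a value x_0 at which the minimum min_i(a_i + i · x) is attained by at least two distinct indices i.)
Roots: {-6, 1}

Each tropical root is a break point of the lower envelope of the lines y = a_i + i · x (there are 3 lines, with slopes 0, 1, ..., 2). Only the lines that attain the minimum somewhere contribute to roots; other lines are dominated. Here the surviving (envelope) indices are i = 2, i = 1, i = 0.
Intersections between consecutive envelope lines give the roots: for adjacent envelope indices i < j the intersection is x = (a_i − a_j) / (j − i). Reading off the sorted break points: {-6, 1}.
Verification: at each break x_0, at least two indices attain the minimum of min_i(a_i + i · x_0).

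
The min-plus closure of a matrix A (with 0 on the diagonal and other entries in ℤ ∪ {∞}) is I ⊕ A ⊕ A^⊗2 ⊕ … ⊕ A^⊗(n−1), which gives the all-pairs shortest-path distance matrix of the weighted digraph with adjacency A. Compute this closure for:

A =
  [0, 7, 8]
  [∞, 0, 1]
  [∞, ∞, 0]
Closure =
  [0, 7, 8]
  [∞, 0, 1]
  [∞, ∞, 0]

This is the Floyd-Warshall all-pairs shortest-path computation. For each intermediate vertex k = 0, 1, …, 2, update dist[i][j] ← min(dist[i][j], dist[i][k] + dist[k][j]). The final matrix gives, for each (i, j), the minimum total weight of any directed path from i to j (possibly empty when i = j).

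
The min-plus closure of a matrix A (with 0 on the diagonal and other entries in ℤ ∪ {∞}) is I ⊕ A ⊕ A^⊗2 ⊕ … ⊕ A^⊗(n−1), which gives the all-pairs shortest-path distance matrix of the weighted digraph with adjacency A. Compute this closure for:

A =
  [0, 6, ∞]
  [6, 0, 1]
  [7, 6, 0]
Closure =
  [0, 6, 7]
  [6, 0, 1]
  [7, 6, 0]

This is the Floyd-Warshall all-pairs shortest-path computation. For each intermediate vertex k = 0, 1, …, 2, update dist[i][j] ← min(dist[i][j], dist[i][k] + dist[k][j]). The final matrix gives, for each (i, j), the minimum total weight of any directed path from i to j (possibly empty when i = j).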